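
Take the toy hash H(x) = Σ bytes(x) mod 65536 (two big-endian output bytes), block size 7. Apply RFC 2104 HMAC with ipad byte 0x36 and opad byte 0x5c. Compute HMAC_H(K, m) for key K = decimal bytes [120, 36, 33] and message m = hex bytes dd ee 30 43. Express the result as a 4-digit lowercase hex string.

Key decimal bytes [120, 36, 33] = 78 24 21 is 3 bytes ≤ B = 7; zero-pad to 7 bytes: K' = 78 24 21 00 00 00 00.
K' ⊕ ipad = 4e 12 17 36 36 36 36.  K' ⊕ opad = 24 78 7d 5c 5c 5c 5c.
Inner input = (K'⊕ipad) ∥ m = 4e 12 17 36 36 36 36 ∥ dd ee 30 43.
Inner hash: sum = 78+18+23+54+54+54+54+221+238+48+67 = 909 → 03 8d.
Outer input = (K'⊕opad) ∥ inner = 24 78 7d 5c 5c 5c 5c ∥ 03 8d.
Outer hash (tag): sum = 36+120+125+92+92+92+92+3+141 = 793 → 03 19.

0319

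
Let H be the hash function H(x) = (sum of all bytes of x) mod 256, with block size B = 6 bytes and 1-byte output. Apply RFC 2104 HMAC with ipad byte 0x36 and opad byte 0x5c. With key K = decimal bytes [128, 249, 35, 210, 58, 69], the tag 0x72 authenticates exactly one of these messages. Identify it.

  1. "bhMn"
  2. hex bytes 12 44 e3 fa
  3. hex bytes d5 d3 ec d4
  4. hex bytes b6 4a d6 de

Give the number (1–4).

3

Key decimal bytes [128, 249, 35, 210, 58, 69] = 80 f9 23 d2 3a 45 is exactly B = 6 bytes: K' = 80 f9 23 d2 3a 45.
K' ⊕ ipad = b6 cf 15 e4 0c 73; K' ⊕ opad = dc a5 7f 8e 66 19.
m1: inner = H(b6 cf 15 e4 0c 73 62 68 4d 6e) = 82; tag = H(dc a5 7f 8e 66 19 82) = 8f
m2: inner = H(b6 cf 15 e4 0c 73 12 44 e3 fa) = 30; tag = H(dc a5 7f 8e 66 19 30) = 3d
m3: inner = H(b6 cf 15 e4 0c 73 d5 d3 ec d4) = 65; tag = H(dc a5 7f 8e 66 19 65) = 72 ← matches
m4: inner = H(b6 cf 15 e4 0c 73 b6 4a d6 de) = b1; tag = H(dc a5 7f 8e 66 19 b1) = be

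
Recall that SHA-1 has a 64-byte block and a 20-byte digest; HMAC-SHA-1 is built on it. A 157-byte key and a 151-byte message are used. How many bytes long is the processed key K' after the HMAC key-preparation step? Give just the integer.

64

Key is 157 > 64 bytes, so it is hashed to 20 bytes then zero-padded to 64: |K'| = 64.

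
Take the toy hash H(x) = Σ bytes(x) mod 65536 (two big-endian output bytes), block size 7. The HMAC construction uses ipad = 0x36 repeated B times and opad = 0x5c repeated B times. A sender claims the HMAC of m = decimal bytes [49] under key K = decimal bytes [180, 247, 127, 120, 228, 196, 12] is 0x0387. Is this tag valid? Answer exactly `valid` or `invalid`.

Key decimal bytes [180, 247, 127, 120, 228, 196, 12] = b4 f7 7f 78 e4 c4 0c is exactly B = 7 bytes: K' = b4 f7 7f 78 e4 c4 0c.
K' ⊕ ipad = 82 c1 49 4e d2 f2 3a; K' ⊕ opad = e8 ab 23 24 b8 98 50.
Inner hash: sum = 130+193+73+78+210+242+58+49 = 1033 → 04 09.
Outer hash (recomputed tag): sum = 232+171+35+36+184+152+80+4+9 = 903 → 03 87.
Recomputed tag = 0387; claimed = 0387 → match.

valid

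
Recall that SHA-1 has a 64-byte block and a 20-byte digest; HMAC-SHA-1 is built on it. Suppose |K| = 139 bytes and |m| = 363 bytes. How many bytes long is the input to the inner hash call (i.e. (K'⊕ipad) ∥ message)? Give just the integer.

427

Key is 139 > 64 bytes, so it is hashed to 20 bytes then zero-padded to 64: |K'| = 64.
Inner input = (K'⊕ipad) ∥ m → 64 + 363 = 427 bytes.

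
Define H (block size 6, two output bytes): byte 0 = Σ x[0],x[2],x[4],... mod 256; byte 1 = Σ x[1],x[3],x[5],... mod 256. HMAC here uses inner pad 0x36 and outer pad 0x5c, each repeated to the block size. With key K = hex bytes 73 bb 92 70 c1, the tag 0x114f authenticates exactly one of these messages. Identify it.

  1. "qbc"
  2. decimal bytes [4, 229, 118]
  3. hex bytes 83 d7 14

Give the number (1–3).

Key hex bytes 73 bb 92 70 c1 is 5 bytes ≤ B = 6; zero-pad to 6 bytes: K' = 73 bb 92 70 c1 00.
K' ⊕ ipad = 45 8d a4 46 f7 36; K' ⊕ opad = 2f e7 ce 2c 9d 5c.
m1: inner = H(45 8d a4 46 f7 36 71 62 63) = b4 6b; tag = H(2f e7 ce 2c 9d 5c b4 6b) = 4eda
m2: inner = H(45 8d a4 46 f7 36 04 e5 76) = 5a ee; tag = H(2f e7 ce 2c 9d 5c 5a ee) = f45d
m3: inner = H(45 8d a4 46 f7 36 83 d7 14) = 77 e0; tag = H(2f e7 ce 2c 9d 5c 77 e0) = 114f ← matches

3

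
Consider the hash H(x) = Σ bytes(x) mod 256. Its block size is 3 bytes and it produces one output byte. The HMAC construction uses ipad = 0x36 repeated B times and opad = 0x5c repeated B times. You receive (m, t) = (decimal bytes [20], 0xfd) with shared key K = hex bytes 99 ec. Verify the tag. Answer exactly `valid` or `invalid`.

Key hex bytes 99 ec is 2 bytes ≤ B = 3; zero-pad to 3 bytes: K' = 99 ec 00.
K' ⊕ ipad = af da 36; K' ⊕ opad = c5 b0 5c.
Inner hash: sum = 175+218+54+20 = 467; mod 256 = 211 → d3.
Outer hash (recomputed tag): sum = 197+176+92+211 = 676; mod 256 = 164 → a4.
Recomputed tag = a4; claimed = fd → mismatch.

invalid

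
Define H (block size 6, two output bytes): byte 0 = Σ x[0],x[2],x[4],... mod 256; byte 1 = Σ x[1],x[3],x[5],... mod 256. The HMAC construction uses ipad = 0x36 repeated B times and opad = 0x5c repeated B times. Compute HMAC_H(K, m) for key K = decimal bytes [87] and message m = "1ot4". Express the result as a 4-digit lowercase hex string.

Key decimal bytes [87] = 57 is 1 byte ≤ B = 6; zero-pad to 6 bytes: K' = 57 00 00 00 00 00.
K' ⊕ ipad = 61 36 36 36 36 36.  K' ⊕ opad = 0b 5c 5c 5c 5c 5c.
Inner input = (K'⊕ipad) ∥ m = 61 36 36 36 36 36 ∥ 31 6f 74 34.
Inner hash: even-index sum = 370 mod 256 = 114; odd-index sum = 325 mod 256 = 69 → 72 45.
Outer input = (K'⊕opad) ∥ inner = 0b 5c 5c 5c 5c 5c ∥ 72 45.
Outer hash (tag): even-index sum = 309 mod 256 = 53; odd-index sum = 345 mod 256 = 89 → 35 59.

3559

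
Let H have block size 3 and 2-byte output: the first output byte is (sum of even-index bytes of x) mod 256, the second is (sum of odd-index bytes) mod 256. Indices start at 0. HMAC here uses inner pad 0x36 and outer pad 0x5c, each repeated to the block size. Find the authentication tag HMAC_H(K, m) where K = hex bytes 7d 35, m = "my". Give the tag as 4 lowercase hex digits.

ed63

Key hex bytes 7d 35 is 2 bytes ≤ B = 3; zero-pad to 3 bytes: K' = 7d 35 00.
K' ⊕ ipad = 4b 03 36.  K' ⊕ opad = 21 69 5c.
Inner input = (K'⊕ipad) ∥ m = 4b 03 36 ∥ 6d 79.
Inner hash: even-index sum = 250 mod 256 = 250; odd-index sum = 112 mod 256 = 112 → fa 70.
Outer input = (K'⊕opad) ∥ inner = 21 69 5c ∥ fa 70.
Outer hash (tag): even-index sum = 237 mod 256 = 237; odd-index sum = 355 mod 256 = 99 → ed 63.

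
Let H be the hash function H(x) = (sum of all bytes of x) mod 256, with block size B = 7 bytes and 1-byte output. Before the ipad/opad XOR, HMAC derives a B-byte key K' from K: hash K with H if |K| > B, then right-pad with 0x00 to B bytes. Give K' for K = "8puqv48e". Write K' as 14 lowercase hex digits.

|K| = 8 > B = 7, so first hash the key.
H(K): sum = 56+112+117+113+118+52+56+101 = 725; mod 256 = 213 → d5.
Zero-pad H(K) = d5 to 7 bytes: K' = d5 00 00 00 00 00 00.

d5000000000000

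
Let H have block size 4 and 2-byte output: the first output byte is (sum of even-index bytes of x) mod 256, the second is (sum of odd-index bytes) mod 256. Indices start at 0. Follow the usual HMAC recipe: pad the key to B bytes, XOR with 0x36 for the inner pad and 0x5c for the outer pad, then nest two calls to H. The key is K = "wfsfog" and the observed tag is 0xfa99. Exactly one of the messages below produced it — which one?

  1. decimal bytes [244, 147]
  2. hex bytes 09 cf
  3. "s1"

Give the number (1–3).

Key "wfsfog" = 77 66 73 66 6f 67 is 6 bytes > B = 4, so hash it first: H(key) = 59 33, then zero-pad to 4 bytes: K' = 59 33 00 00.
K' ⊕ ipad = 6f 05 36 36; K' ⊕ opad = 05 6f 5c 5c.
m1: inner = H(6f 05 36 36 f4 93) = 99 ce; tag = H(05 6f 5c 5c 99 ce) = fa99 ← matches
m2: inner = H(6f 05 36 36 09 cf) = ae 0a; tag = H(05 6f 5c 5c ae 0a) = 0fd5
m3: inner = H(6f 05 36 36 73 31) = 18 6c; tag = H(05 6f 5c 5c 18 6c) = 7937

1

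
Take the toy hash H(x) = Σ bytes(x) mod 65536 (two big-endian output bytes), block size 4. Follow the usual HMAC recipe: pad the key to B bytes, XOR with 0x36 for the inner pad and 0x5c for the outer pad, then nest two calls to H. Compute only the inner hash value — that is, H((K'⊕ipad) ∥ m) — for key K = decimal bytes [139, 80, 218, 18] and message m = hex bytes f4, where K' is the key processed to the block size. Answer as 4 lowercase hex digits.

Key decimal bytes [139, 80, 218, 18] = 8b 50 da 12 is exactly B = 4 bytes: K' = 8b 50 da 12.
K' ⊕ ipad = bd 66 ec 24.
Inner input = bd 66 ec 24 ∥ f4.
Inner hash: sum = 189+102+236+36+244 = 807 → 03 27.

0327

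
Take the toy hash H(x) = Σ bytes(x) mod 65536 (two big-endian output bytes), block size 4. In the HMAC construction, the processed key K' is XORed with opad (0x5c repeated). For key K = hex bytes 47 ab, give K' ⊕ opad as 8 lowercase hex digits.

Key hex bytes 47 ab is 2 bytes ≤ B = 4; zero-pad to 4 bytes: K' = 47 ab 00 00.
XOR each byte with 0x5c: 47⊕5c=1b, ab⊕5c=f7, 00⊕5c=5c, 00⊕5c=5c.

1bf75c5c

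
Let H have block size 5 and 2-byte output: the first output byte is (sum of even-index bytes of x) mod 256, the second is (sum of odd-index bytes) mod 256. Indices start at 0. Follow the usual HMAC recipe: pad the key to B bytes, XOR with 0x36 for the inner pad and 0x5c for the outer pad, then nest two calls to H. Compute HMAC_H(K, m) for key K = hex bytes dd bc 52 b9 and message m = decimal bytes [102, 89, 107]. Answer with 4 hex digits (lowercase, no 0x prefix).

d5a3

Key hex bytes dd bc 52 b9 is 4 bytes ≤ B = 5; zero-pad to 5 bytes: K' = dd bc 52 b9 00.
K' ⊕ ipad = eb 8a 64 8f 36.  K' ⊕ opad = 81 e0 0e e5 5c.
Inner input = (K'⊕ipad) ∥ m = eb 8a 64 8f 36 ∥ 66 59 6b.
Inner hash: even-index sum = 478 mod 256 = 222; odd-index sum = 490 mod 256 = 234 → de ea.
Outer input = (K'⊕opad) ∥ inner = 81 e0 0e e5 5c ∥ de ea.
Outer hash (tag): even-index sum = 469 mod 256 = 213; odd-index sum = 675 mod 256 = 163 → d5 a3.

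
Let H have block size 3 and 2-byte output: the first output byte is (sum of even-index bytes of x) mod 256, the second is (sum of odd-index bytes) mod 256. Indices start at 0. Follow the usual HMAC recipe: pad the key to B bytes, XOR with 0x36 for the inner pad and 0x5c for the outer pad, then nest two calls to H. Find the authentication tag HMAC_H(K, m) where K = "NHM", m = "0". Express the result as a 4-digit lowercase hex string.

d107

Key "NHM" = 4e 48 4d is exactly B = 3 bytes: K' = 4e 48 4d.
K' ⊕ ipad = 78 7e 7b.  K' ⊕ opad = 12 14 11.
Inner input = (K'⊕ipad) ∥ m = 78 7e 7b ∥ 30.
Inner hash: even-index sum = 243 mod 256 = 243; odd-index sum = 174 mod 256 = 174 → f3 ae.
Outer input = (K'⊕opad) ∥ inner = 12 14 11 ∥ f3 ae.
Outer hash (tag): even-index sum = 209 mod 256 = 209; odd-index sum = 263 mod 256 = 7 → d1 07.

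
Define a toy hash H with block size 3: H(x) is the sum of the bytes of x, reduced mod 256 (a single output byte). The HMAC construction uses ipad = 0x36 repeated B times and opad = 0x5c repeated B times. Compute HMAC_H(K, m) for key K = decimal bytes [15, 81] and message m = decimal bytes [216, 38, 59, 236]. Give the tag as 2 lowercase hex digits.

Key decimal bytes [15, 81] = 0f 51 is 2 bytes ≤ B = 3; zero-pad to 3 bytes: K' = 0f 51 00.
K' ⊕ ipad = 39 67 36.  K' ⊕ opad = 53 0d 5c.
Inner input = (K'⊕ipad) ∥ m = 39 67 36 ∥ d8 26 3b ec.
Inner hash: sum = 57+103+54+216+38+59+236 = 763; mod 256 = 251 → fb.
Outer input = (K'⊕opad) ∥ inner = 53 0d 5c ∥ fb.
Outer hash (tag): sum = 83+13+92+251 = 439; mod 256 = 183 → b7.

b7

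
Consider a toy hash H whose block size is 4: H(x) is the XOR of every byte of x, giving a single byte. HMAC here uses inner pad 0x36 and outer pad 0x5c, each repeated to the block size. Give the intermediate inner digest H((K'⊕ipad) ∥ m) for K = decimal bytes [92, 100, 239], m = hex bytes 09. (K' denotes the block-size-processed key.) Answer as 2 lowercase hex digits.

Key decimal bytes [92, 100, 239] = 5c 64 ef is 3 bytes ≤ B = 4; zero-pad to 4 bytes: K' = 5c 64 ef 00.
K' ⊕ ipad = 6a 52 d9 36.
Inner input = 6a 52 d9 36 ∥ 09.
Inner hash: XOR 6a⊕52⊕d9⊕36⊕09 = de.

de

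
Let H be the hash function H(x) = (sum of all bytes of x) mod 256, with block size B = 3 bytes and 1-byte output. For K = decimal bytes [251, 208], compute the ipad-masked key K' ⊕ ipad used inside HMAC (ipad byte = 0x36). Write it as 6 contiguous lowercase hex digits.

cde636

Key decimal bytes [251, 208] = fb d0 is 2 bytes ≤ B = 3; zero-pad to 3 bytes: K' = fb d0 00.
XOR each byte with 0x36: fb⊕36=cd, d0⊕36=e6, 00⊕36=36.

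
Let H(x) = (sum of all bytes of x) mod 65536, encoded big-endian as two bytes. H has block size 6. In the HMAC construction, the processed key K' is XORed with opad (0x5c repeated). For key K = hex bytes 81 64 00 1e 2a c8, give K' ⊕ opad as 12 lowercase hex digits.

dd385c427694

Key hex bytes 81 64 00 1e 2a c8 is exactly B = 6 bytes: K' = 81 64 00 1e 2a c8.
XOR each byte with 0x5c: 81⊕5c=dd, 64⊕5c=38, 00⊕5c=5c, 1e⊕5c=42, 2a⊕5c=76, c8⊕5c=94.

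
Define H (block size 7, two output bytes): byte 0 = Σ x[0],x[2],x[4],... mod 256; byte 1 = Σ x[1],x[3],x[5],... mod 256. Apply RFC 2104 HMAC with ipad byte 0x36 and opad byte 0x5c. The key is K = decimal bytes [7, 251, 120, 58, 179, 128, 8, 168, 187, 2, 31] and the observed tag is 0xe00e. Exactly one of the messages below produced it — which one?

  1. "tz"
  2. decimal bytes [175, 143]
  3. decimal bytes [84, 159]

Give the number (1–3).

Key decimal bytes [7, 251, 120, 58, 179, 128, 8, 168, 187, 2, 31] = 07 fb 78 3a b3 80 08 a8 bb 02 1f is 11 bytes > B = 7, so hash it first: H(key) = 14 5f, then zero-pad to 7 bytes: K' = 14 5f 00 00 00 00 00.
K' ⊕ ipad = 22 69 36 36 36 36 36; K' ⊕ opad = 48 03 5c 5c 5c 5c 5c.
m1: inner = H(22 69 36 36 36 36 36 74 7a) = 3e 49; tag = H(48 03 5c 5c 5c 5c 5c 3e 49) = a5f9
m2: inner = H(22 69 36 36 36 36 36 af 8f) = 53 84; tag = H(48 03 5c 5c 5c 5c 5c 53 84) = e00e ← matches
m3: inner = H(22 69 36 36 36 36 36 54 9f) = 63 29; tag = H(48 03 5c 5c 5c 5c 5c 63 29) = 851e

2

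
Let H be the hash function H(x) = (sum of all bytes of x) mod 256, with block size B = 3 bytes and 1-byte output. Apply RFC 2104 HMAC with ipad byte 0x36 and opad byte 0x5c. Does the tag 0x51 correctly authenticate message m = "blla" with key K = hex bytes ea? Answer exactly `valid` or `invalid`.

valid

Key hex bytes ea is 1 byte ≤ B = 3; zero-pad to 3 bytes: K' = ea 00 00.
K' ⊕ ipad = dc 36 36; K' ⊕ opad = b6 5c 5c.
Inner hash: sum = 220+54+54+98+108+108+97 = 739; mod 256 = 227 → e3.
Outer hash (recomputed tag): sum = 182+92+92+227 = 593; mod 256 = 81 → 51.
Recomputed tag = 51; claimed = 51 → match.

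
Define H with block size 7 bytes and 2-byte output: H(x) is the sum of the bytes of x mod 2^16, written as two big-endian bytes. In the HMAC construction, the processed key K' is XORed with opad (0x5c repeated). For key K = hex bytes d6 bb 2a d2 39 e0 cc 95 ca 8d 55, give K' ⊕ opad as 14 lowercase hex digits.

Key hex bytes d6 bb 2a d2 39 e0 cc 95 ca 8d 55 is 11 bytes > B = 7, so hash it first: H(key) = 06 b3, then zero-pad to 7 bytes: K' = 06 b3 00 00 00 00 00.
XOR each byte with 0x5c: 06⊕5c=5a, b3⊕5c=ef, 00⊕5c=5c, 00⊕5c=5c, 00⊕5c=5c, 00⊕5c=5c, 00⊕5c=5c.

5aef5c5c5c5c5c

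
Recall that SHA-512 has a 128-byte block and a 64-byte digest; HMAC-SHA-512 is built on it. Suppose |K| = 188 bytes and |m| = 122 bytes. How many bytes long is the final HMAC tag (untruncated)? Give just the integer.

The tag is one SHA-512 digest: 64 bytes.

64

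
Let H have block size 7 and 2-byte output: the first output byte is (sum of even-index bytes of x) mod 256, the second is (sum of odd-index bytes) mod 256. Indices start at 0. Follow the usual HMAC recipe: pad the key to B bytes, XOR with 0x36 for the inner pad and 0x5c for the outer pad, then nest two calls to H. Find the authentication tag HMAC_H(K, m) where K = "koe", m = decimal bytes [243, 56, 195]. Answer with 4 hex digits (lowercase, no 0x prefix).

Key "koe" = 6b 6f 65 is 3 bytes ≤ B = 7; zero-pad to 7 bytes: K' = 6b 6f 65 00 00 00 00.
K' ⊕ ipad = 5d 59 53 36 36 36 36.  K' ⊕ opad = 37 33 39 5c 5c 5c 5c.
Inner input = (K'⊕ipad) ∥ m = 5d 59 53 36 36 36 36 ∥ f3 38 c3.
Inner hash: even-index sum = 340 mod 256 = 84; odd-index sum = 635 mod 256 = 123 → 54 7b.
Outer input = (K'⊕opad) ∥ inner = 37 33 39 5c 5c 5c 5c ∥ 54 7b.
Outer hash (tag): even-index sum = 419 mod 256 = 163; odd-index sum = 319 mod 256 = 63 → a3 3f.

a33f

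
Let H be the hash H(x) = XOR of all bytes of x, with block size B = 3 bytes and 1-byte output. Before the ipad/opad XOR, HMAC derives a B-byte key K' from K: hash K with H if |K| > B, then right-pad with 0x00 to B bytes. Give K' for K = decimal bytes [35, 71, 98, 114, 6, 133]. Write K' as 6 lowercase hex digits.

|K| = 6 > B = 3, so first hash the key.
H(K): XOR 23⊕47⊕62⊕72⊕06⊕85 = f7.
Zero-pad H(K) = f7 to 3 bytes: K' = f7 00 00.

f70000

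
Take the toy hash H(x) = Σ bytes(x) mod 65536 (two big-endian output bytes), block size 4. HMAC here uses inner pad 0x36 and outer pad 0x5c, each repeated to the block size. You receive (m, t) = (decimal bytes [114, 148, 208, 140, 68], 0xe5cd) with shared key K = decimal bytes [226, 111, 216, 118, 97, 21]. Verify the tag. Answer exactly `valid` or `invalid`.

Key decimal bytes [226, 111, 216, 118, 97, 21] = e2 6f d8 76 61 15 is 6 bytes > B = 4, so hash it first: H(key) = 03 15, then zero-pad to 4 bytes: K' = 03 15 00 00.
K' ⊕ ipad = 35 23 36 36; K' ⊕ opad = 5f 49 5c 5c.
Inner hash: sum = 53+35+54+54+114+148+208+140+68 = 874 → 03 6a.
Outer hash (recomputed tag): sum = 95+73+92+92+3+106 = 461 → 01 cd.
Recomputed tag = 01cd; claimed = e5cd → mismatch.

invalid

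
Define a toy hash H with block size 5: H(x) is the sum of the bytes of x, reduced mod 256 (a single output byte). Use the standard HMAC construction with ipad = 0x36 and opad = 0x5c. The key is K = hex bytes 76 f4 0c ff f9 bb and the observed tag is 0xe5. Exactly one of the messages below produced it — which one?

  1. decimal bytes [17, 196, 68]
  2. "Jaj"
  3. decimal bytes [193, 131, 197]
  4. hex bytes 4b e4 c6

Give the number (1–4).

3

Key hex bytes 76 f4 0c ff f9 bb is 6 bytes > B = 5, so hash it first: H(key) = 29, then zero-pad to 5 bytes: K' = 29 00 00 00 00.
K' ⊕ ipad = 1f 36 36 36 36; K' ⊕ opad = 75 5c 5c 5c 5c.
m1: inner = H(1f 36 36 36 36 11 c4 44) = 10; tag = H(75 5c 5c 5c 5c 10) = f5
m2: inner = H(1f 36 36 36 36 4a 61 6a) = 0c; tag = H(75 5c 5c 5c 5c 0c) = f1
m3: inner = H(1f 36 36 36 36 c1 83 c5) = 00; tag = H(75 5c 5c 5c 5c 00) = e5 ← matches
m4: inner = H(1f 36 36 36 36 4b e4 c6) = ec; tag = H(75 5c 5c 5c 5c ec) = d1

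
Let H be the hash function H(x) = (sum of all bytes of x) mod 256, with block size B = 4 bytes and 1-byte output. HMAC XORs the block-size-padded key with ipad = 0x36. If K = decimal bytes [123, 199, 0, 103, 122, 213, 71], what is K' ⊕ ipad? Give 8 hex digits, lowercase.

09363636

Key decimal bytes [123, 199, 0, 103, 122, 213, 71] = 7b c7 00 67 7a d5 47 is 7 bytes > B = 4, so hash it first: H(key) = 3f, then zero-pad to 4 bytes: K' = 3f 00 00 00.
XOR each byte with 0x36: 3f⊕36=09, 00⊕36=36, 00⊕36=36, 00⊕36=36.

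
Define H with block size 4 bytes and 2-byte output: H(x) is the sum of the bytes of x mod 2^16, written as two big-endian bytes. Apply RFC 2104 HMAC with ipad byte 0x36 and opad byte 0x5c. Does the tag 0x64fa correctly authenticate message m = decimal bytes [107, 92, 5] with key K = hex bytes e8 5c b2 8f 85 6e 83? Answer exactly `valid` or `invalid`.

invalid

Key hex bytes e8 5c b2 8f 85 6e 83 is 7 bytes > B = 4, so hash it first: H(key) = 03 fb, then zero-pad to 4 bytes: K' = 03 fb 00 00.
K' ⊕ ipad = 35 cd 36 36; K' ⊕ opad = 5f a7 5c 5c.
Inner hash: sum = 53+205+54+54+107+92+5 = 570 → 02 3a.
Outer hash (recomputed tag): sum = 95+167+92+92+2+58 = 506 → 01 fa.
Recomputed tag = 01fa; claimed = 64fa → mismatch.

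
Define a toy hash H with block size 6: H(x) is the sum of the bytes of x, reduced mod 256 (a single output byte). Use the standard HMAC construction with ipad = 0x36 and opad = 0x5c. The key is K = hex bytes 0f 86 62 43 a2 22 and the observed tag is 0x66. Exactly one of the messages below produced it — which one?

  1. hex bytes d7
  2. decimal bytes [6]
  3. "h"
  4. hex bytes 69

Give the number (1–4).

2

Key hex bytes 0f 86 62 43 a2 22 is exactly B = 6 bytes: K' = 0f 86 62 43 a2 22.
K' ⊕ ipad = 39 b0 54 75 94 14; K' ⊕ opad = 53 da 3e 1f fe 7e.
m1: inner = H(39 b0 54 75 94 14 d7) = 31; tag = H(53 da 3e 1f fe 7e 31) = 37
m2: inner = H(39 b0 54 75 94 14 06) = 60; tag = H(53 da 3e 1f fe 7e 60) = 66 ← matches
m3: inner = H(39 b0 54 75 94 14 68) = c2; tag = H(53 da 3e 1f fe 7e c2) = c8
m4: inner = H(39 b0 54 75 94 14 69) = c3; tag = H(53 da 3e 1f fe 7e c3) = c9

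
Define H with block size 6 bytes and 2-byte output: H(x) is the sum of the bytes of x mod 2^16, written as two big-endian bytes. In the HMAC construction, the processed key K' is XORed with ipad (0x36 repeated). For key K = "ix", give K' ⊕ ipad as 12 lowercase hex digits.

Key "ix" = 69 78 is 2 bytes ≤ B = 6; zero-pad to 6 bytes: K' = 69 78 00 00 00 00.
XOR each byte with 0x36: 69⊕36=5f, 78⊕36=4e, 00⊕36=36, 00⊕36=36, 00⊕36=36, 00⊕36=36.

5f4e36363636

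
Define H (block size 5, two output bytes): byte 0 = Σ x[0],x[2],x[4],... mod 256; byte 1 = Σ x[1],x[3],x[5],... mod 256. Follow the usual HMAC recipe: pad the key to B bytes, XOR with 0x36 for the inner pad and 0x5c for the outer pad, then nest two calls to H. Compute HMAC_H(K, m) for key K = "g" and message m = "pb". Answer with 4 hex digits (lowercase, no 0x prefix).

cfd7

Key "g" = 67 is 1 byte ≤ B = 5; zero-pad to 5 bytes: K' = 67 00 00 00 00.
K' ⊕ ipad = 51 36 36 36 36.  K' ⊕ opad = 3b 5c 5c 5c 5c.
Inner input = (K'⊕ipad) ∥ m = 51 36 36 36 36 ∥ 70 62.
Inner hash: even-index sum = 287 mod 256 = 31; odd-index sum = 220 mod 256 = 220 → 1f dc.
Outer input = (K'⊕opad) ∥ inner = 3b 5c 5c 5c 5c ∥ 1f dc.
Outer hash (tag): even-index sum = 463 mod 256 = 207; odd-index sum = 215 mod 256 = 215 → cf d7.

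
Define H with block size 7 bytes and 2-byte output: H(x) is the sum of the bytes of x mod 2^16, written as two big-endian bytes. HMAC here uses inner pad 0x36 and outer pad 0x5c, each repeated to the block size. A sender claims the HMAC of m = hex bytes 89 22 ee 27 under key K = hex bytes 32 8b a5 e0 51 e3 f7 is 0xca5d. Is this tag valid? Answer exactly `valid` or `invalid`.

Key hex bytes 32 8b a5 e0 51 e3 f7 is exactly B = 7 bytes: K' = 32 8b a5 e0 51 e3 f7.
K' ⊕ ipad = 04 bd 93 d6 67 d5 c1; K' ⊕ opad = 6e d7 f9 bc 0d bf ab.
Inner hash: sum = 4+189+147+214+103+213+193+137+34+238+39 = 1511 → 05 e7.
Outer hash (recomputed tag): sum = 110+215+249+188+13+191+171+5+231 = 1373 → 05 5d.
Recomputed tag = 055d; claimed = ca5d → mismatch.

invalid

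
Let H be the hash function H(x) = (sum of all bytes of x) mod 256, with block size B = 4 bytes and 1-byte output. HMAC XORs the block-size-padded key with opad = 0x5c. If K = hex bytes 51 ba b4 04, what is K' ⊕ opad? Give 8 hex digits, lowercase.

Key hex bytes 51 ba b4 04 is exactly B = 4 bytes: K' = 51 ba b4 04.
XOR each byte with 0x5c: 51⊕5c=0d, ba⊕5c=e6, b4⊕5c=e8, 04⊕5c=58.

0de6e858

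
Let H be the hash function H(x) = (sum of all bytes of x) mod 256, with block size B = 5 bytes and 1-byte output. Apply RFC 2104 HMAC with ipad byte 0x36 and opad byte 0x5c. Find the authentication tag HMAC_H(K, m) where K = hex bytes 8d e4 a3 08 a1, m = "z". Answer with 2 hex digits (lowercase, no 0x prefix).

4a

Key hex bytes 8d e4 a3 08 a1 is exactly B = 5 bytes: K' = 8d e4 a3 08 a1.
K' ⊕ ipad = bb d2 95 3e 97.  K' ⊕ opad = d1 b8 ff 54 fd.
Inner input = (K'⊕ipad) ∥ m = bb d2 95 3e 97 ∥ 7a.
Inner hash: sum = 187+210+149+62+151+122 = 881; mod 256 = 113 → 71.
Outer input = (K'⊕opad) ∥ inner = d1 b8 ff 54 fd ∥ 71.
Outer hash (tag): sum = 209+184+255+84+253+113 = 1098; mod 256 = 74 → 4a.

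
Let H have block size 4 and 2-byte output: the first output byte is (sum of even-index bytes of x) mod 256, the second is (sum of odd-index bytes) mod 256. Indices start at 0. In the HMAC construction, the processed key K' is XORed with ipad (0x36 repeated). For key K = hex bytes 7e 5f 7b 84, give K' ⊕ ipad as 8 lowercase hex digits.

Key hex bytes 7e 5f 7b 84 is exactly B = 4 bytes: K' = 7e 5f 7b 84.
XOR each byte with 0x36: 7e⊕36=48, 5f⊕36=69, 7b⊕36=4d, 84⊕36=b2.

48694db2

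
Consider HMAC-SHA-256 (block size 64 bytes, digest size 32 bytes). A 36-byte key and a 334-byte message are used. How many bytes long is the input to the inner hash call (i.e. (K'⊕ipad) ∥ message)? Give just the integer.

398

Key is 36 ≤ 64 bytes, zero-padded: |K'| = 64.
Inner input = (K'⊕ipad) ∥ m → 64 + 334 = 398 bytes.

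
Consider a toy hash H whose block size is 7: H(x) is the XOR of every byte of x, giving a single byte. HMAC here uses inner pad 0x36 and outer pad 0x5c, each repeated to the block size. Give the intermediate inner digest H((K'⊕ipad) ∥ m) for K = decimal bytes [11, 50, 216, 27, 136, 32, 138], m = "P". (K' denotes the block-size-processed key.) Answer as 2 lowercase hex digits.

be

Key decimal bytes [11, 50, 216, 27, 136, 32, 138] = 0b 32 d8 1b 88 20 8a is exactly B = 7 bytes: K' = 0b 32 d8 1b 88 20 8a.
K' ⊕ ipad = 3d 04 ee 2d be 16 bc.
Inner input = 3d 04 ee 2d be 16 bc ∥ 50.
Inner hash: XOR 3d⊕04⊕ee⊕2d⊕be⊕16⊕bc⊕50 = be.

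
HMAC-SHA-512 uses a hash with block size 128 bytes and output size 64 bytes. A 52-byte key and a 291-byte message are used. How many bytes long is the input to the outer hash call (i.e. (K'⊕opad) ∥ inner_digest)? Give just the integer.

Key is 52 ≤ 128 bytes, zero-padded: |K'| = 128.
Outer input = (K'⊕opad) ∥ H(inner) → 128 + 64 = 192 bytes.

192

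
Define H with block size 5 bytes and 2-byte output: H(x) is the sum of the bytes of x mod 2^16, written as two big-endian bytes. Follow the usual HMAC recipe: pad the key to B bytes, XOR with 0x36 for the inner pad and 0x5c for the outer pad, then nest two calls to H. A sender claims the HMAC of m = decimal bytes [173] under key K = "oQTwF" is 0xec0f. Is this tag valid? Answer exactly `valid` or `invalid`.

Key "oQTwF" = 6f 51 54 77 46 is exactly B = 5 bytes: K' = 6f 51 54 77 46.
K' ⊕ ipad = 59 67 62 41 70; K' ⊕ opad = 33 0d 08 2b 1a.
Inner hash: sum = 89+103+98+65+112+173 = 640 → 02 80.
Outer hash (recomputed tag): sum = 51+13+8+43+26+2+128 = 271 → 01 0f.
Recomputed tag = 010f; claimed = ec0f → mismatch.

invalid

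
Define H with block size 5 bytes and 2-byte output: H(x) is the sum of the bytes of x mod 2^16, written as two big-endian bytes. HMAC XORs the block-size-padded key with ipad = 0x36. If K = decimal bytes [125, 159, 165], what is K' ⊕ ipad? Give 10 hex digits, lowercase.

4ba9933636

Key decimal bytes [125, 159, 165] = 7d 9f a5 is 3 bytes ≤ B = 5; zero-pad to 5 bytes: K' = 7d 9f a5 00 00.
XOR each byte with 0x36: 7d⊕36=4b, 9f⊕36=a9, a5⊕36=93, 00⊕36=36, 00⊕36=36.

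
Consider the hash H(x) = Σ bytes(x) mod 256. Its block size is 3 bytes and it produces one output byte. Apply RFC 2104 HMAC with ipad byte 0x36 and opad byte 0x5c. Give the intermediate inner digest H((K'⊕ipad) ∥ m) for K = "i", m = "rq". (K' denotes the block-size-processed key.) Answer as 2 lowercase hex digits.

ae

Key "i" = 69 is 1 byte ≤ B = 3; zero-pad to 3 bytes: K' = 69 00 00.
K' ⊕ ipad = 5f 36 36.
Inner input = 5f 36 36 ∥ 72 71.
Inner hash: sum = 95+54+54+114+113 = 430; mod 256 = 174 → ae.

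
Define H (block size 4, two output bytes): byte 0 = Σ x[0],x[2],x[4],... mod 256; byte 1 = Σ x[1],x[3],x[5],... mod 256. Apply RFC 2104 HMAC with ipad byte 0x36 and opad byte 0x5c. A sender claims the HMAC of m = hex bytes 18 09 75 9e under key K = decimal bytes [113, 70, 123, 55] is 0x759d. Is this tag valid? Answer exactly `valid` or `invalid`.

valid

Key decimal bytes [113, 70, 123, 55] = 71 46 7b 37 is exactly B = 4 bytes: K' = 71 46 7b 37.
K' ⊕ ipad = 47 70 4d 01; K' ⊕ opad = 2d 1a 27 6b.
Inner hash: even-index sum = 289 mod 256 = 33; odd-index sum = 280 mod 256 = 24 → 21 18.
Outer hash (recomputed tag): even-index sum = 117 mod 256 = 117; odd-index sum = 157 mod 256 = 157 → 75 9d.
Recomputed tag = 759d; claimed = 759d → match.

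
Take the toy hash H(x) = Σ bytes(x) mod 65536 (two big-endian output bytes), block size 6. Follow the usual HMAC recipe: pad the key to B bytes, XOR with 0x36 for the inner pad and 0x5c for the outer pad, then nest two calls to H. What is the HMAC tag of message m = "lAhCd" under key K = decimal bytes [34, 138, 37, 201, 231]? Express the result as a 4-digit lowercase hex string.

Key decimal bytes [34, 138, 37, 201, 231] = 22 8a 25 c9 e7 is 5 bytes ≤ B = 6; zero-pad to 6 bytes: K' = 22 8a 25 c9 e7 00.
K' ⊕ ipad = 14 bc 13 ff d1 36.  K' ⊕ opad = 7e d6 79 95 bb 5c.
Inner input = (K'⊕ipad) ∥ m = 14 bc 13 ff d1 36 ∥ 6c 41 68 43 64.
Inner hash: sum = 20+188+19+255+209+54+108+65+104+67+100 = 1189 → 04 a5.
Outer input = (K'⊕opad) ∥ inner = 7e d6 79 95 bb 5c ∥ 04 a5.
Outer hash (tag): sum = 126+214+121+149+187+92+4+165 = 1058 → 04 22.

0422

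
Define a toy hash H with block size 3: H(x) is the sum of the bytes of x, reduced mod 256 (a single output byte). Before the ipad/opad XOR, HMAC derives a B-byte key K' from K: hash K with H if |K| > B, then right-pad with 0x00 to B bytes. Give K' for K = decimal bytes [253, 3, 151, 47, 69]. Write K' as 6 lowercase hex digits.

|K| = 5 > B = 3, so first hash the key.
H(K): sum = 253+3+151+47+69 = 523; mod 256 = 11 → 0b.
Zero-pad H(K) = 0b to 3 bytes: K' = 0b 00 00.

0b0000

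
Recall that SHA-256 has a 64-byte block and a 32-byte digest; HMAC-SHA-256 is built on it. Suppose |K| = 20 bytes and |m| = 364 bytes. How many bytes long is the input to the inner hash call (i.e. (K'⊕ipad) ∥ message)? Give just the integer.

428

Key is 20 ≤ 64 bytes, zero-padded: |K'| = 64.
Inner input = (K'⊕ipad) ∥ m → 64 + 364 = 428 bytes.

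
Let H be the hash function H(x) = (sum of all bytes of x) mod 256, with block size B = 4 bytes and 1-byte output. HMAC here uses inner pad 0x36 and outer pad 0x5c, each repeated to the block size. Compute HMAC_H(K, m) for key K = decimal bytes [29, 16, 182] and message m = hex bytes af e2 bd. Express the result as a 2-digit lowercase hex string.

Key decimal bytes [29, 16, 182] = 1d 10 b6 is 3 bytes ≤ B = 4; zero-pad to 4 bytes: K' = 1d 10 b6 00.
K' ⊕ ipad = 2b 26 80 36.  K' ⊕ opad = 41 4c ea 5c.
Inner input = (K'⊕ipad) ∥ m = 2b 26 80 36 ∥ af e2 bd.
Inner hash: sum = 43+38+128+54+175+226+189 = 853; mod 256 = 85 → 55.
Outer input = (K'⊕opad) ∥ inner = 41 4c ea 5c ∥ 55.
Outer hash (tag): sum = 65+76+234+92+85 = 552; mod 256 = 40 → 28.

28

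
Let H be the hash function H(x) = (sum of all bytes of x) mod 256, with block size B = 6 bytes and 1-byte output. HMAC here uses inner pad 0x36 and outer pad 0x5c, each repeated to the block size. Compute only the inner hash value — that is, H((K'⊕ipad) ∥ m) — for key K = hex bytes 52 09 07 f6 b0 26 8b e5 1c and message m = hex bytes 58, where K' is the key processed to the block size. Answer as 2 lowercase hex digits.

Key hex bytes 52 09 07 f6 b0 26 8b e5 1c is 9 bytes > B = 6, so hash it first: H(key) = ba, then zero-pad to 6 bytes: K' = ba 00 00 00 00 00.
K' ⊕ ipad = 8c 36 36 36 36 36.
Inner input = 8c 36 36 36 36 36 ∥ 58.
Inner hash: sum = 140+54+54+54+54+54+88 = 498; mod 256 = 242 → f2.

f2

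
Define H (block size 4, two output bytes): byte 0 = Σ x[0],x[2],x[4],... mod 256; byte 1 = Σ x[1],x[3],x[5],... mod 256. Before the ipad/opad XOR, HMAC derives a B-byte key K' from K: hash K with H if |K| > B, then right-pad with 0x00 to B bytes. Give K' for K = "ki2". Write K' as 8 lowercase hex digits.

Key "ki2" = 6b 69 32 is 3 bytes ≤ B = 4; zero-pad to 4 bytes: K' = 6b 69 32 00.

6b693200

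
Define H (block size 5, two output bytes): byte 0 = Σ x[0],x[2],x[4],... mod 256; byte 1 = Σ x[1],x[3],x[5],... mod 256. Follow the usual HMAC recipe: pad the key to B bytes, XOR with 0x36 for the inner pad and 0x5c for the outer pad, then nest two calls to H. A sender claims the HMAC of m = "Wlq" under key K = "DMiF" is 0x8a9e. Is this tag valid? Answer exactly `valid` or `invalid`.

invalid

Key "DMiF" = 44 4d 69 46 is 4 bytes ≤ B = 5; zero-pad to 5 bytes: K' = 44 4d 69 46 00.
K' ⊕ ipad = 72 7b 5f 70 36; K' ⊕ opad = 18 11 35 1a 5c.
Inner hash: even-index sum = 371 mod 256 = 115; odd-index sum = 435 mod 256 = 179 → 73 b3.
Outer hash (recomputed tag): even-index sum = 348 mod 256 = 92; odd-index sum = 158 mod 256 = 158 → 5c 9e.
Recomputed tag = 5c9e; claimed = 8a9e → mismatch.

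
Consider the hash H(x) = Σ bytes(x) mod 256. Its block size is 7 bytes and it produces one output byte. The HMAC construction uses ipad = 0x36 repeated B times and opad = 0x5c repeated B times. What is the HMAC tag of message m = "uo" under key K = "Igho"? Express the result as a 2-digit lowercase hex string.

Key "Igho" = 49 67 68 6f is 4 bytes ≤ B = 7; zero-pad to 7 bytes: K' = 49 67 68 6f 00 00 00.
K' ⊕ ipad = 7f 51 5e 59 36 36 36.  K' ⊕ opad = 15 3b 34 33 5c 5c 5c.
Inner input = (K'⊕ipad) ∥ m = 7f 51 5e 59 36 36 36 ∥ 75 6f.
Inner hash: sum = 127+81+94+89+54+54+54+117+111 = 781; mod 256 = 13 → 0d.
Outer input = (K'⊕opad) ∥ inner = 15 3b 34 33 5c 5c 5c ∥ 0d.
Outer hash (tag): sum = 21+59+52+51+92+92+92+13 = 472; mod 256 = 216 → d8.

d8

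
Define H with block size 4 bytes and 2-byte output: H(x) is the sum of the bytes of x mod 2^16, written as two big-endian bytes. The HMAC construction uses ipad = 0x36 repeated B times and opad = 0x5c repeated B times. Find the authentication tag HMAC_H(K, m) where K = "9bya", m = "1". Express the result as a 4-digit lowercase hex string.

Key "9bya" = 39 62 79 61 is exactly B = 4 bytes: K' = 39 62 79 61.
K' ⊕ ipad = 0f 54 4f 57.  K' ⊕ opad = 65 3e 25 3d.
Inner input = (K'⊕ipad) ∥ m = 0f 54 4f 57 ∥ 31.
Inner hash: sum = 15+84+79+87+49 = 314 → 01 3a.
Outer input = (K'⊕opad) ∥ inner = 65 3e 25 3d ∥ 01 3a.
Outer hash (tag): sum = 101+62+37+61+1+58 = 320 → 01 40.

0140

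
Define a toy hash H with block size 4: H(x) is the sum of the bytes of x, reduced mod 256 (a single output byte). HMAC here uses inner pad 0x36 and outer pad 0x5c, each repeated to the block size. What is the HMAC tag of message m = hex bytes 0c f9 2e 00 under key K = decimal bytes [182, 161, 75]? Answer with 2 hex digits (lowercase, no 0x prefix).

Key decimal bytes [182, 161, 75] = b6 a1 4b is 3 bytes ≤ B = 4; zero-pad to 4 bytes: K' = b6 a1 4b 00.
K' ⊕ ipad = 80 97 7d 36.  K' ⊕ opad = ea fd 17 5c.
Inner input = (K'⊕ipad) ∥ m = 80 97 7d 36 ∥ 0c f9 2e 00.
Inner hash: sum = 128+151+125+54+12+249+46+0 = 765; mod 256 = 253 → fd.
Outer input = (K'⊕opad) ∥ inner = ea fd 17 5c ∥ fd.
Outer hash (tag): sum = 234+253+23+92+253 = 855; mod 256 = 87 → 57.

57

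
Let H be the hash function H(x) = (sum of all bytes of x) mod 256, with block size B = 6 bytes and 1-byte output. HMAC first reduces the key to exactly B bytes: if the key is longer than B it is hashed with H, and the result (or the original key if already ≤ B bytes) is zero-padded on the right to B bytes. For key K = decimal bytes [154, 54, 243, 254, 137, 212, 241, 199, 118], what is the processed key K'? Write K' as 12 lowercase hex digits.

|K| = 9 > B = 6, so first hash the key.
H(K): sum = 154+54+243+254+137+212+241+199+118 = 1612; mod 256 = 76 → 4c.
Zero-pad H(K) = 4c to 6 bytes: K' = 4c 00 00 00 00 00.

4c0000000000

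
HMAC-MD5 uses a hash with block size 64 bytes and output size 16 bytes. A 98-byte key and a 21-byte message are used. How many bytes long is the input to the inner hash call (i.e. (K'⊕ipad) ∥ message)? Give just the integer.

Key is 98 > 64 bytes, so it is hashed to 16 bytes then zero-padded to 64: |K'| = 64.
Inner input = (K'⊕ipad) ∥ m → 64 + 21 = 85 bytes.

85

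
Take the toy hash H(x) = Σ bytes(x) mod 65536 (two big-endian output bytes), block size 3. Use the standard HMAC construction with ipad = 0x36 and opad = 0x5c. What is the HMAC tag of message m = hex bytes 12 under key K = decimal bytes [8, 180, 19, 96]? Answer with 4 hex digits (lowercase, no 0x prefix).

01c4

Key decimal bytes [8, 180, 19, 96] = 08 b4 13 60 is 4 bytes > B = 3, so hash it first: H(key) = 01 2f, then zero-pad to 3 bytes: K' = 01 2f 00.
K' ⊕ ipad = 37 19 36.  K' ⊕ opad = 5d 73 5c.
Inner input = (K'⊕ipad) ∥ m = 37 19 36 ∥ 12.
Inner hash: sum = 55+25+54+18 = 152 → 00 98.
Outer input = (K'⊕opad) ∥ inner = 5d 73 5c ∥ 00 98.
Outer hash (tag): sum = 93+115+92+0+152 = 452 → 01 c4.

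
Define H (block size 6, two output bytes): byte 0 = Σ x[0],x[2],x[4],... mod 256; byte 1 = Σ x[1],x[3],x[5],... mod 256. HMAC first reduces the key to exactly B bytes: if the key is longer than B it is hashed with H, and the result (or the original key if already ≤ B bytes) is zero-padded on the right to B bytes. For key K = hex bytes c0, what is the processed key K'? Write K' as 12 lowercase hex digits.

Key hex bytes c0 is 1 byte ≤ B = 6; zero-pad to 6 bytes: K' = c0 00 00 00 00 00.

c00000000000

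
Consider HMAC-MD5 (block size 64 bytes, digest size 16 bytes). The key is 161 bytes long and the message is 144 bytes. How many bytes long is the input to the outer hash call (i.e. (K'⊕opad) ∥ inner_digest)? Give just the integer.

80

Key is 161 > 64 bytes, so it is hashed to 16 bytes then zero-padded to 64: |K'| = 64.
Outer input = (K'⊕opad) ∥ H(inner) → 64 + 16 = 80 bytes.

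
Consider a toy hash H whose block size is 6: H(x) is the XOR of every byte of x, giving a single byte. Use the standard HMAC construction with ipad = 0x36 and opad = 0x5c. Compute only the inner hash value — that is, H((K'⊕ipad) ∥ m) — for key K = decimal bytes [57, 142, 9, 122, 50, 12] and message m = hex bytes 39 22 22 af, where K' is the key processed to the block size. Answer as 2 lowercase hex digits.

Key decimal bytes [57, 142, 9, 122, 50, 12] = 39 8e 09 7a 32 0c is exactly B = 6 bytes: K' = 39 8e 09 7a 32 0c.
K' ⊕ ipad = 0f b8 3f 4c 04 3a.
Inner input = 0f b8 3f 4c 04 3a ∥ 39 22 22 af.
Inner hash: XOR 0f⊕b8⊕3f⊕4c⊕04⊕3a⊕39⊕22⊕22⊕af = 6c.

6c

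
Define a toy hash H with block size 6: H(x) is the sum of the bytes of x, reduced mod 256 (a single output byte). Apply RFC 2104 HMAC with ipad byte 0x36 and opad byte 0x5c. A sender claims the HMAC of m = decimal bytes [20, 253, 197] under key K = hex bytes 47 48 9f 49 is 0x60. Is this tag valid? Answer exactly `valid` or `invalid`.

Key hex bytes 47 48 9f 49 is 4 bytes ≤ B = 6; zero-pad to 6 bytes: K' = 47 48 9f 49 00 00.
K' ⊕ ipad = 71 7e a9 7f 36 36; K' ⊕ opad = 1b 14 c3 15 5c 5c.
Inner hash: sum = 113+126+169+127+54+54+20+253+197 = 1113; mod 256 = 89 → 59.
Outer hash (recomputed tag): sum = 27+20+195+21+92+92+89 = 536; mod 256 = 24 → 18.
Recomputed tag = 18; claimed = 60 → mismatch.

invalid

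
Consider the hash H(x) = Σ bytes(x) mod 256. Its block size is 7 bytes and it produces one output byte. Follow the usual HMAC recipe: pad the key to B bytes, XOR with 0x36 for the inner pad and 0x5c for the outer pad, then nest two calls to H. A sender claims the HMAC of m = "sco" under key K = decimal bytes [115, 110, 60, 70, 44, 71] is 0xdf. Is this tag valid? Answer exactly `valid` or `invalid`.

Key decimal bytes [115, 110, 60, 70, 44, 71] = 73 6e 3c 46 2c 47 is 6 bytes ≤ B = 7; zero-pad to 7 bytes: K' = 73 6e 3c 46 2c 47 00.
K' ⊕ ipad = 45 58 0a 70 1a 71 36; K' ⊕ opad = 2f 32 60 1a 70 1b 5c.
Inner hash: sum = 69+88+10+112+26+113+54+115+99+111 = 797; mod 256 = 29 → 1d.
Outer hash (recomputed tag): sum = 47+50+96+26+112+27+92+29 = 479; mod 256 = 223 → df.
Recomputed tag = df; claimed = df → match.

valid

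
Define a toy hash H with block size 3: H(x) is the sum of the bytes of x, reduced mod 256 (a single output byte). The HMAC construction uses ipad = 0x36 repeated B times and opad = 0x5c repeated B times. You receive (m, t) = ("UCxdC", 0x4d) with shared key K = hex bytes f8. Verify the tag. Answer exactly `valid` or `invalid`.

Key hex bytes f8 is 1 byte ≤ B = 3; zero-pad to 3 bytes: K' = f8 00 00.
K' ⊕ ipad = ce 36 36; K' ⊕ opad = a4 5c 5c.
Inner hash: sum = 206+54+54+85+67+120+100+67 = 753; mod 256 = 241 → f1.
Outer hash (recomputed tag): sum = 164+92+92+241 = 589; mod 256 = 77 → 4d.
Recomputed tag = 4d; claimed = 4d → match.

valid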